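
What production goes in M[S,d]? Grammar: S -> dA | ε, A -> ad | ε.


For [S, d]: 'd' ∈ FIRST(dA)
Entry: S -> dA


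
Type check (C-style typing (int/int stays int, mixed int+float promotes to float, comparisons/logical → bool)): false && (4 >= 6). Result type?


Operand types: bool && bool
Rule: logical operators take bool operands and yield bool
Result type: bool


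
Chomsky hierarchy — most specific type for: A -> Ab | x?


Left-linear: every RHS is a terminal or one nonterminal followed by a terminal
Classification: Type 3 (Regular)


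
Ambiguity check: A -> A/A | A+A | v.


'v/v+v' has two parse trees (no precedence encoded between / and +)
Ambiguous


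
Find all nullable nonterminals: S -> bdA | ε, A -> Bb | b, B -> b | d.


A nonterminal is nullable iff some alternative derives ε (directly, or every symbol in it is nullable)
Nullable: {S}


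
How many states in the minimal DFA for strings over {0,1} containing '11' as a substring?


KMP-style automaton: 2 progress states + 1 absorbing accept = 3
Minimal DFA: 3 states


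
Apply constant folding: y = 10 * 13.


10 * 13 = 130 at compile time
Optimized: y = 130


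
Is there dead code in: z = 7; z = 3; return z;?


first assignment to z is overwritten before any read
Dead: 'z = 7'


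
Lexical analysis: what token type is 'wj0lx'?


Pattern: letter/underscore followed by alphanumerics, not a keyword
Type: IDENTIFIER


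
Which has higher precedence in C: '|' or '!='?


'!=' is equality (level 6); '|' is bitwise OR (level 3)
Higher level binds tighter
'!=' has higher precedence than '|'


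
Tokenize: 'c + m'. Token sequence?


Scan left to right, longest-match per lexeme
Tokens: ID(c), OP(+), ID(m)


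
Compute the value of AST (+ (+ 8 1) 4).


Evaluate inner: (+ 8 1) = 9
Evaluate root: (+ 9 4) = 13
Result: 13


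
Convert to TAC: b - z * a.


Break into single-operator statements:
t1 = z * a
t2 = b - t1


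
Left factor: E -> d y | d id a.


Common prefix: 'd'
Factored: E -> d E', E' -> y | id a


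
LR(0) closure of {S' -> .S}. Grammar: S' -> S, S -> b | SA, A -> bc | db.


Start: S' -> .S
For each item with dot before a nonterminal B, add B -> .γ for every B-production
Closure: [S' -> .S, S -> .b, S -> .SA]


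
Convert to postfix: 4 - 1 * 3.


* has higher precedence, evaluate 1*3 first
Postfix: 4 1 3 * -


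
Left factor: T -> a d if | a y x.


Common prefix: 'a'
Factored: T -> a T', T' -> d if | y x


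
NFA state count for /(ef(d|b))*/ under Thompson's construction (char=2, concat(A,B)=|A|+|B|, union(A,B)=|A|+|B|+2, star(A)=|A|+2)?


Syntax tree has 4 char leaf(s), 1 union(s), 1 star(s)
chars contribute 4×2 = 8; each union adds +2; each star adds +2
Total: 8 + 2 + 2 = 12 states


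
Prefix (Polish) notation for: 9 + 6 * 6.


'*' binds tighter: tree is (+ 9 (* 6 6))
Prefix: + 9 * 6 6


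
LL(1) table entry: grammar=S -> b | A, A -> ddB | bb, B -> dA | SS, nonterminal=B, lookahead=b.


For [B, b]: 'b' ∈ FIRST(SS)
Entry: B -> SS


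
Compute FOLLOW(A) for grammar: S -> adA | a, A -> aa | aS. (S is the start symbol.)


$ ∈ FOLLOW(S). For each A -> αBβ: add FIRST(β)\{ε} to FOLLOW(B); if β nullable, add FOLLOW(A).
FOLLOW(A) = {$}


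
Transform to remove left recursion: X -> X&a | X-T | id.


Left-recursive alternatives: X&a, X-T; non-recursive: id
Introduce X': X -> idX', X' -> &aX' | -TX' | ε


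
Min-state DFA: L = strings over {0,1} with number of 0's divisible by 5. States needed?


Track (count of 0) mod 5: states 0..4, accept at 0
Minimal DFA: 5 states


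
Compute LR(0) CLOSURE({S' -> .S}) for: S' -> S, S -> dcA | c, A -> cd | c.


Start: S' -> .S
For each item with dot before a nonterminal B, add B -> .γ for every B-production
Closure: [S' -> .S, S -> .dcA, S -> .c]


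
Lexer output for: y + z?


Scan left to right, longest-match per lexeme
Tokens: ID(y), OP(+), ID(z)


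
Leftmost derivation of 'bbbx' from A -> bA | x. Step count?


Derivation: A => bA => bbA => bbbA => bbbx
Steps: 4


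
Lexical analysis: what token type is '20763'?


Pattern: digits only
Type: INTEGER_LITERAL


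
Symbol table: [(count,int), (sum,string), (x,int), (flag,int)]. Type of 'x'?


Lookup 'x' → type int


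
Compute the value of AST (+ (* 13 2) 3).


Evaluate inner: (* 13 2) = 26
Evaluate root: (+ 26 3) = 29
Result: 29


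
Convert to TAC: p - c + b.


Break into single-operator statements:
t1 = p - c
t2 = t1 + b


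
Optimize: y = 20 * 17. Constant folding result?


20 * 17 = 340 at compile time
Optimized: y = 340


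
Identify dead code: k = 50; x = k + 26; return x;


k is read by x's definition; x is returned
No dead code


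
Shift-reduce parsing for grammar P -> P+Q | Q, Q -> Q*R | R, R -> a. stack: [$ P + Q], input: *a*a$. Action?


'*' can extend Q; shift to build Q -> Q*R
Action: shift


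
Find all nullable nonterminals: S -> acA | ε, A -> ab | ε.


A nonterminal is nullable iff some alternative derives ε (directly, or every symbol in it is nullable)
Nullable: {A, S}


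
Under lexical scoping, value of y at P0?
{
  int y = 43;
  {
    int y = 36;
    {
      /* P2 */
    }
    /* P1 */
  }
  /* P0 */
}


y declared in the same block as P0
y = 43


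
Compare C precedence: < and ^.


'<' is relational (level 7); '^' is bitwise XOR (level 4)
Higher level binds tighter
'<' has higher precedence than '^'


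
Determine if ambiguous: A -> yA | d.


right-linear, alternatives start with distinct terminals 'y' vs 'd': unique leftmost derivation
Unambiguous


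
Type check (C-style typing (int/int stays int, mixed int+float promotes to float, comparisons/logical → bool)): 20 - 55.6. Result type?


Operand types: int - float
Rule: mixed int/float promotes to float; int/int stays int
Result type: float


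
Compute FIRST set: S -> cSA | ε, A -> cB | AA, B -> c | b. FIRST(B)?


Per alternative of B: FIRST(c) = {c}; FIRST(b) = {b}
FIRST(B) = {b, c}


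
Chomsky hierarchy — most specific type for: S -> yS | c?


Right-linear: every RHS is a terminal or a terminal followed by one nonterminal
Classification: Type 3 (Regular)


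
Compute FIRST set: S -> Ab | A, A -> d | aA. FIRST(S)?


Per alternative of S: FIRST(Ab) = {a, d}; FIRST(A) = {a, d}
FIRST(S) = {a, d}


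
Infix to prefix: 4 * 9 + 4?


left-to-right (same/higher precedence on left): tree is (+ (* 4 9) 4)
Prefix: + * 4 9 4


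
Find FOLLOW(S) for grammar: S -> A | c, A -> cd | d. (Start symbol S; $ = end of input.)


$ ∈ FOLLOW(S). For each A -> αBβ: add FIRST(β)\{ε} to FOLLOW(B); if β nullable, add FOLLOW(A).
FOLLOW(S) = {$}


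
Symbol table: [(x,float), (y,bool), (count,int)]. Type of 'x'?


Lookup 'x' → type float


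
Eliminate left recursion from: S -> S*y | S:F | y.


Left-recursive alternatives: S*y, S:F; non-recursive: y
Introduce S': S -> yS', S' -> *yS' | :FS' | ε


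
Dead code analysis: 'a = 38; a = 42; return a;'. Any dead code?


first assignment to a is overwritten before any read
Dead: 'a = 38'


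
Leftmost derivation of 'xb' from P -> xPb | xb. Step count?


Derivation: P => xb
Steps: 1


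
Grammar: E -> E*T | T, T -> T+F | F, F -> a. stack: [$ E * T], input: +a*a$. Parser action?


'+' can extend T; shift to build T -> T+F
Action: shift


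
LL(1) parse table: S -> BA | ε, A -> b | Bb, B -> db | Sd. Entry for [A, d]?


For [A, d]: 'd' ∈ FIRST(Bb)
Entry: A -> Bb


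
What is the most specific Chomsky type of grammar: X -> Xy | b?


Left-linear: every RHS is a terminal or one nonterminal followed by a terminal
Classification: Type 3 (Regular)


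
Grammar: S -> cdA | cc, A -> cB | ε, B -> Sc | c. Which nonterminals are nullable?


A nonterminal is nullable iff some alternative derives ε (directly, or every symbol in it is nullable)
Nullable: {A}


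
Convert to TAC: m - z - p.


Break into single-operator statements:
t1 = m - z
t2 = t1 - p


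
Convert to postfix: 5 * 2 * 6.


Left to right (same or higher precedence on left)
Postfix: 5 2 * 6 *


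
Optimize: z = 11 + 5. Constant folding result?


11 + 5 = 16 at compile time
Optimized: z = 16


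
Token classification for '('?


Pattern: delimiter/punctuation
Type: PUNCTUATION


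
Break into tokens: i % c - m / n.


Scan left to right, longest-match per lexeme
Tokens: ID(i), OP(%), ID(c), OP(-), ID(m), OP(/), ID(n)


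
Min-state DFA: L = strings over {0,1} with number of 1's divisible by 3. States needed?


Track (count of 1) mod 3: states 0..2, accept at 0
Minimal DFA: 3 states


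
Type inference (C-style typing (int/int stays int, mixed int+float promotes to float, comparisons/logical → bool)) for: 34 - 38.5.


Operand types: int - float
Rule: mixed int/float promotes to float; int/int stays int
Result type: float


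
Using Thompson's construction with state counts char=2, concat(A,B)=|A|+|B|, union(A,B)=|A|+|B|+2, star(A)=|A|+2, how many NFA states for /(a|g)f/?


Syntax tree has 3 char leaf(s), 1 union(s), 0 star(s)
chars contribute 3×2 = 6; each union adds +2; each star adds +2
Total: 6 + 2 + 0 = 8 states


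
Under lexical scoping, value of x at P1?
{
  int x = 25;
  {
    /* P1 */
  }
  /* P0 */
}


P1's block does not declare x; resolves to the enclosing declaration at depth 0
x = 25


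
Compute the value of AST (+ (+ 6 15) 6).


Evaluate inner: (+ 6 15) = 21
Evaluate root: (+ 21 6) = 27
Result: 27


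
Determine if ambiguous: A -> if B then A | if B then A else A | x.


dangling else: 'if B then if B then x else x' parses two ways
Ambiguous


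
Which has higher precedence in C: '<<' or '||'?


'<<' is shift (level 8); '||' is logical OR (level 1)
Higher level binds tighter
'<<' has higher precedence than '||'


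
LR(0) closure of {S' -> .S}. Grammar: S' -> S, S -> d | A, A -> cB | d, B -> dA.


Start: S' -> .S
For each item with dot before a nonterminal B, add B -> .γ for every B-production
Closure: [S' -> .S, S -> .d, S -> .A, A -> .cB, A -> .d]


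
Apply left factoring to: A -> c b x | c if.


Common prefix: 'c'
Factored: A -> c A', A' -> b x | if


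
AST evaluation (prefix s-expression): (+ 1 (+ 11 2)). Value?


Evaluate inner: (+ 11 2) = 13
Evaluate root: (+ 1 13) = 14
Result: 14


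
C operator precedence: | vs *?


'*' is multiplicative (level 10); '|' is bitwise OR (level 3)
Higher level binds tighter
'*' has higher precedence than '|'


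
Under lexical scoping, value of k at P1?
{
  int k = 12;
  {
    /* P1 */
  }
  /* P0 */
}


P1's block does not declare k; resolves to the enclosing declaration at depth 0
k = 12


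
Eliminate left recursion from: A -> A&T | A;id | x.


Left-recursive alternatives: A&T, A;id; non-recursive: x
Introduce A': A -> xA', A' -> &TA' | ;idA' | ε


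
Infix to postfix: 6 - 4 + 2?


Left to right (same or higher precedence on left)
Postfix: 6 4 - 2 +


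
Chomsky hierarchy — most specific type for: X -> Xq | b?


Left-linear: every RHS is a terminal or one nonterminal followed by a terminal
Classification: Type 3 (Regular)


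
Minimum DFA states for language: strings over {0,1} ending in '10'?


Track the longest suffix of input matching a prefix of '10': 3 classes (prefixes of length 0..2)
Minimal DFA: 3 states


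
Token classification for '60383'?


Pattern: digits only
Type: INTEGER_LITERAL


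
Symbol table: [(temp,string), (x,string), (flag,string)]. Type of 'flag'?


Lookup 'flag' → type string


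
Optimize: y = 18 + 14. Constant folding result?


18 + 14 = 32 at compile time
Optimized: y = 32


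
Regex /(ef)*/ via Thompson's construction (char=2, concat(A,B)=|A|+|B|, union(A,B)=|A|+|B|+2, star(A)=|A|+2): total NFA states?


Syntax tree has 2 char leaf(s), 0 union(s), 1 star(s)
chars contribute 2×2 = 4; each union adds +2; each star adds +2
Total: 4 + 0 + 2 = 6 states


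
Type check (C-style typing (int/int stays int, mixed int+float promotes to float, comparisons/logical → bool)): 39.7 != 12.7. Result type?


Operand types: float != float
Rule: comparison yields bool
Result type: bool


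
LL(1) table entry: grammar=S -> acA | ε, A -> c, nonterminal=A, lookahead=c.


For [A, c]: 'c' ∈ FIRST(c)
Entry: A -> c


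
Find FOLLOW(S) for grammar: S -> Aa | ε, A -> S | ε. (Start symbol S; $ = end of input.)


$ ∈ FOLLOW(S). For each A -> αBβ: add FIRST(β)\{ε} to FOLLOW(B); if β nullable, add FOLLOW(A).
FOLLOW(S) = {$, a}


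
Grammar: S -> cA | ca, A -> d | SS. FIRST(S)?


Per alternative of S: FIRST(cA) = {c}; FIRST(ca) = {c}
FIRST(S) = {c}


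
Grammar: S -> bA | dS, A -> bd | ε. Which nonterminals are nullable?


A nonterminal is nullable iff some alternative derives ε (directly, or every symbol in it is nullable)
Nullable: {A}


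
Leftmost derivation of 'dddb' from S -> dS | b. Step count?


Derivation: S => dS => ddS => dddS => dddb
Steps: 4


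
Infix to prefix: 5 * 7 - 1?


left-to-right (same/higher precedence on left): tree is (- (* 5 7) 1)
Prefix: - * 5 7 1


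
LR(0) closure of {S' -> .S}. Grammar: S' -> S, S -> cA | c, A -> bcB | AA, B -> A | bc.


Start: S' -> .S
For each item with dot before a nonterminal B, add B -> .γ for every B-production
Closure: [S' -> .S, S -> .cA, S -> .c]


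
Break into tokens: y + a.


Scan left to right, longest-match per lexeme
Tokens: ID(y), OP(+), ID(a)


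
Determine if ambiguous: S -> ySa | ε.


balanced y^n…a^n: each string has a unique parse
Unambiguous


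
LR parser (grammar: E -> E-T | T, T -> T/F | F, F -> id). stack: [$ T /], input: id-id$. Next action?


no handle; shift 'id'
Action: shift


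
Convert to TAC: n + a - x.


Break into single-operator statements:
t1 = n + a
t2 = t1 - x


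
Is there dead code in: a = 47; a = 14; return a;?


first assignment to a is overwritten before any read
Dead: 'a = 47'


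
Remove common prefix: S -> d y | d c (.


Common prefix: 'd'
Factored: S -> d S', S' -> y | c (


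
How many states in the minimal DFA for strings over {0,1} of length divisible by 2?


Track length mod 2: states 0..1, accept at 0
Minimal DFA: 2 states


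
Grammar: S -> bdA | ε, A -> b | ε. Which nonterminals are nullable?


A nonterminal is nullable iff some alternative derives ε (directly, or every symbol in it is nullable)
Nullable: {A, S}


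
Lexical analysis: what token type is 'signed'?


Pattern: reserved word
Type: KEYWORD


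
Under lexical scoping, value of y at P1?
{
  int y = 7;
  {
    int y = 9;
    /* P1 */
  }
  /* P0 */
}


y declared in the same block as P1
y = 9


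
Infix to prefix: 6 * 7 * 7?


left-to-right (same/higher precedence on left): tree is (* (* 6 7) 7)
Prefix: * * 6 7 7


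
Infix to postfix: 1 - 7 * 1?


* has higher precedence, evaluate 7*1 first
Postfix: 1 7 1 * -


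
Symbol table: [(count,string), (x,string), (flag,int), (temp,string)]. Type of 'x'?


Lookup 'x' → type string


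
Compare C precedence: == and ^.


'==' is equality (level 6); '^' is bitwise XOR (level 4)
Higher level binds tighter
'==' has higher precedence than '^'


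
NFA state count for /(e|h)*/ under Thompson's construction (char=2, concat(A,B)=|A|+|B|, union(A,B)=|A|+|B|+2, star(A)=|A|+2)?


Syntax tree has 2 char leaf(s), 1 union(s), 1 star(s)
chars contribute 2×2 = 4; each union adds +2; each star adds +2
Total: 4 + 2 + 2 = 8 states


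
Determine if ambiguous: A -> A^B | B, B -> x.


precedence layered via separate nonterminal B: deterministic
Unambiguous


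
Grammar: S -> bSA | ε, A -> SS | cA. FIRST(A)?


Per alternative of A: FIRST(SS) = {b, ε}; FIRST(cA) = {c}
FIRST(A) = {b, c, ε}


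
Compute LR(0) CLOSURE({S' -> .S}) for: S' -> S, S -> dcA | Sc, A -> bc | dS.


Start: S' -> .S
For each item with dot before a nonterminal B, add B -> .γ for every B-production
Closure: [S' -> .S, S -> .dcA, S -> .Sc]


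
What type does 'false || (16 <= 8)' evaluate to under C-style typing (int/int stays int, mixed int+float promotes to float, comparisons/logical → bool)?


Operand types: bool || bool
Rule: logical operators take bool operands and yield bool
Result type: bool


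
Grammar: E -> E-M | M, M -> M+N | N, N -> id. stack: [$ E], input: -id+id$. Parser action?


shift '-' to continue E -> E-M
Action: shift


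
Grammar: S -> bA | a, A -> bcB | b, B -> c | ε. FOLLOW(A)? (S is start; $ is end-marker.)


$ ∈ FOLLOW(S). For each A -> αBβ: add FIRST(β)\{ε} to FOLLOW(B); if β nullable, add FOLLOW(A).
FOLLOW(A) = {$}


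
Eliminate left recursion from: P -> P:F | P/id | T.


Left-recursive alternatives: P:F, P/id; non-recursive: T
Introduce P': P -> TP', P' -> :FP' | /idP' | ε


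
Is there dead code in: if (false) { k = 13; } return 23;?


condition is constant false, so the whole block is unreachable
Dead: 'if (false) { k = 13; }'


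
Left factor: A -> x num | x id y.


Common prefix: 'x'
Factored: A -> x A', A' -> num | id y


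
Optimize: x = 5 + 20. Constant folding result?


5 + 20 = 25 at compile time
Optimized: x = 25


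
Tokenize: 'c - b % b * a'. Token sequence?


Scan left to right, longest-match per lexeme
Tokens: ID(c), OP(-), ID(b), OP(%), ID(b), OP(*), ID(a)


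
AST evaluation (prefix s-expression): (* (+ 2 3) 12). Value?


Evaluate inner: (+ 2 3) = 5
Evaluate root: (* 5 12) = 60
Result: 60


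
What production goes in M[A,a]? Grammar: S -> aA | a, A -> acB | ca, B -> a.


For [A, a]: 'a' ∈ FIRST(acB)
Entry: A -> acB


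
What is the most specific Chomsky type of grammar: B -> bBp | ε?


Single nonterminal LHS, but b^n p^n is not regular
Classification: Type 2 (Context-Free)


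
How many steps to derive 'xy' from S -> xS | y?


Derivation: S => xS => xy
Steps: 2


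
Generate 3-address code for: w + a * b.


Break into single-operator statements:
t1 = a * b
t2 = w + t1


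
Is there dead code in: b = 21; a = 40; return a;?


b is assigned but never read
Dead: 'b = 21'


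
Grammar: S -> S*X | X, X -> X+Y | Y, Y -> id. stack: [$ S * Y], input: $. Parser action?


'Y' (not preceded by X+) is the handle for X -> Y
Action: reduce (X -> Y)


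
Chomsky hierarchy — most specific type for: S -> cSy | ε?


Single nonterminal LHS, but c^n y^n is not regular
Classification: Type 2 (Context-Free)


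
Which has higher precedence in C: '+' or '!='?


'+' is additive (level 9); '!=' is equality (level 6)
Higher level binds tighter
'+' has higher precedence than '!='


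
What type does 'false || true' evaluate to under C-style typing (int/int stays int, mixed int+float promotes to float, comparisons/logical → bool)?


Operand types: bool || bool
Rule: logical operators take bool operands and yield bool
Result type: bool


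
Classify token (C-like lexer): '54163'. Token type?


Pattern: digits only
Type: INTEGER_LITERAL


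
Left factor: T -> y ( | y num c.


Common prefix: 'y'
Factored: T -> y T', T' -> ( | num c


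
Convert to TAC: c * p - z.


Break into single-operator statements:
t1 = c * p
t2 = t1 - z


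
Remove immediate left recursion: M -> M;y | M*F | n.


Left-recursive alternatives: M;y, M*F; non-recursive: n
Introduce M': M -> nM', M' -> ;yM' | *FM' | ε


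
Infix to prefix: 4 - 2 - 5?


left-to-right (same/higher precedence on left): tree is (- (- 4 2) 5)
Prefix: - - 4 2 5


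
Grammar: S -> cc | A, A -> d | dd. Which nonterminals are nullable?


A nonterminal is nullable iff some alternative derives ε (directly, or every symbol in it is nullable)
Nullable: {}


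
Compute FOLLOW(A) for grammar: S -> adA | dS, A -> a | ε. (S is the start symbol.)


$ ∈ FOLLOW(S). For each A -> αBβ: add FIRST(β)\{ε} to FOLLOW(B); if β nullable, add FOLLOW(A).
FOLLOW(A) = {$}


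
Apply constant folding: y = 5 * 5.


5 * 5 = 25 at compile time
Optimized: y = 25


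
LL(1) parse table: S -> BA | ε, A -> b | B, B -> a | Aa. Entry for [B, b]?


For [B, b]: 'b' ∈ FIRST(Aa)
Entry: B -> Aa


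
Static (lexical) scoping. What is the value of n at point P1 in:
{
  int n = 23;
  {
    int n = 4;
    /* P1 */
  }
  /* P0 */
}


n declared in the same block as P1
n = 4


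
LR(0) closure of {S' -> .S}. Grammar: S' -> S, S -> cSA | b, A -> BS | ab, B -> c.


Start: S' -> .S
For each item with dot before a nonterminal B, add B -> .γ for every B-production
Closure: [S' -> .S, S -> .cSA, S -> .b]


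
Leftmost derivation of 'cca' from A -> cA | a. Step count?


Derivation: A => cA => ccA => cca
Steps: 3


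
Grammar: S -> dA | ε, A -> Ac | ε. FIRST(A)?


Per alternative of A: FIRST(Ac) = {c}; FIRST(ε) = {ε}
FIRST(A) = {c, ε}


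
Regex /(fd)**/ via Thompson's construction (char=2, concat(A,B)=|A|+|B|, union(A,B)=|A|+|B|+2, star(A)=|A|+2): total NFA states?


Syntax tree has 2 char leaf(s), 0 union(s), 2 star(s)
chars contribute 2×2 = 4; each union adds +2; each star adds +2
Total: 4 + 0 + 4 = 8 states


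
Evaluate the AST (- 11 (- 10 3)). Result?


Evaluate inner: (- 10 3) = 7
Evaluate root: (- 11 7) = 4
Result: 4


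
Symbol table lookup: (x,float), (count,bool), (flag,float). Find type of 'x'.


Lookup 'x' → type float


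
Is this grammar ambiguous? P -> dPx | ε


balanced d^n…x^n: each string has a unique parse
Unambiguous


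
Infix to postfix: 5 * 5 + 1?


Left to right (same or higher precedence on left)
Postfix: 5 5 * 1 +


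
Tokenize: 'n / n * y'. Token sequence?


Scan left to right, longest-match per lexeme
Tokens: ID(n), OP(/), ID(n), OP(*), ID(y)


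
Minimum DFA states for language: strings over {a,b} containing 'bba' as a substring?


KMP-style automaton: 3 progress states + 1 absorbing accept = 4
Minimal DFA: 4 states


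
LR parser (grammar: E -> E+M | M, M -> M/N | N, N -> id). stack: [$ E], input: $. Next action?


start symbol E on stack, input exhausted
Action: accept


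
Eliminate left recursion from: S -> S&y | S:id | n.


Left-recursive alternatives: S&y, S:id; non-recursive: n
Introduce S': S -> nS', S' -> &yS' | :idS' | ε


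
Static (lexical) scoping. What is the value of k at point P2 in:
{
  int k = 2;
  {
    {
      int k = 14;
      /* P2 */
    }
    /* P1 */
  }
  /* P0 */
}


k declared in the same block as P2
k = 14


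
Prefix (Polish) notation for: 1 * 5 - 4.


left-to-right (same/higher precedence on left): tree is (- (* 1 5) 4)
Prefix: - * 1 5 4


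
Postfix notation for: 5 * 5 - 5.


Left to right (same or higher precedence on left)
Postfix: 5 5 * 5 -


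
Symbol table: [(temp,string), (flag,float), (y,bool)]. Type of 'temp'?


Lookup 'temp' → type string


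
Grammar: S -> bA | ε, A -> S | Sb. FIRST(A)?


Per alternative of A: FIRST(S) = {b, ε}; FIRST(Sb) = {b}
FIRST(A) = {b, ε}


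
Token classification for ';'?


Pattern: delimiter/punctuation
Type: PUNCTUATION


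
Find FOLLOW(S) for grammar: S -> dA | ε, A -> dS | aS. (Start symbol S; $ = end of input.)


$ ∈ FOLLOW(S). For each A -> αBβ: add FIRST(β)\{ε} to FOLLOW(B); if β nullable, add FOLLOW(A).
FOLLOW(S) = {$}


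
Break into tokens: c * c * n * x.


Scan left to right, longest-match per lexeme
Tokens: ID(c), OP(*), ID(c), OP(*), ID(n), OP(*), ID(x)


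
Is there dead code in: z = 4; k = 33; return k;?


z is assigned but never read
Dead: 'z = 4'


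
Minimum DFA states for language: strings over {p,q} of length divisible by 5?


Track length mod 5: states 0..4, accept at 0
Minimal DFA: 5 states


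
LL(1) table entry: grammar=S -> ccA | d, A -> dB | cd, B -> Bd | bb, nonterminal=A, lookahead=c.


For [A, c]: 'c' ∈ FIRST(cd)
Entry: A -> cd


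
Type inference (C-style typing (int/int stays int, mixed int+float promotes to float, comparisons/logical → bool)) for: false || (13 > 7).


Operand types: bool || bool
Rule: logical operators take bool operands and yield bool
Result type: bool


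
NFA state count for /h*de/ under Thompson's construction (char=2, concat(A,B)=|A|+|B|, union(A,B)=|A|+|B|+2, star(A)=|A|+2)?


Syntax tree has 3 char leaf(s), 0 union(s), 1 star(s)
chars contribute 3×2 = 6; each union adds +2; each star adds +2
Total: 6 + 0 + 2 = 8 states


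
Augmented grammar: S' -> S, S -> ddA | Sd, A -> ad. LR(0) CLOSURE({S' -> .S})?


Start: S' -> .S
For each item with dot before a nonterminal B, add B -> .γ for every B-production
Closure: [S' -> .S, S -> .ddA, S -> .Sd]


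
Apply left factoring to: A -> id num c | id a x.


Common prefix: 'id'
Factored: A -> id A', A' -> num c | a x


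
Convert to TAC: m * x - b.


Break into single-operator statements:
t1 = m * x
t2 = t1 - b


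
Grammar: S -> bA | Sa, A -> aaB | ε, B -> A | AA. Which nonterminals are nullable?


A nonterminal is nullable iff some alternative derives ε (directly, or every symbol in it is nullable)
Nullable: {A, B}


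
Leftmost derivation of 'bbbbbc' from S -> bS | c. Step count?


Derivation: S => bS => bbS => bbbS => bbbbS => bbbbbS => bbbbbc
Steps: 6


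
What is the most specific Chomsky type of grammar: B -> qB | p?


Right-linear: every RHS is a terminal or a terminal followed by one nonterminal
Classification: Type 3 (Regular)


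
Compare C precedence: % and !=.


'%' is multiplicative (level 10); '!=' is equality (level 6)
Higher level binds tighter
'%' has higher precedence than '!='


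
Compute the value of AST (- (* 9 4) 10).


Evaluate inner: (* 9 4) = 36
Evaluate root: (- 36 10) = 26
Result: 26


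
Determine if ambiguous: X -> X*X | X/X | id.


'id*id/id' has two parse trees (no precedence encoded between * and /)
Ambiguous


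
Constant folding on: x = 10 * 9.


10 * 9 = 90 at compile time
Optimized: x = 90


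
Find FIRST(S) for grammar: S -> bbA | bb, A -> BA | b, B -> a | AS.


Per alternative of S: FIRST(bbA) = {b}; FIRST(bb) = {b}
FIRST(S) = {b}


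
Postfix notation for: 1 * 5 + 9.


Left to right (same or higher precedence on left)
Postfix: 1 5 * 9 +


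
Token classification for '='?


Pattern: operator symbol
Type: OPERATOR


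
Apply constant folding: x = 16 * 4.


16 * 4 = 64 at compile time
Optimized: x = 64


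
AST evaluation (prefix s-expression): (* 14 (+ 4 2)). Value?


Evaluate inner: (+ 4 2) = 6
Evaluate root: (* 14 6) = 84
Result: 84


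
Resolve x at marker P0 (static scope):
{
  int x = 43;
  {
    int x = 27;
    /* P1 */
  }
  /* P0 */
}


x declared in the same block as P0
x = 43


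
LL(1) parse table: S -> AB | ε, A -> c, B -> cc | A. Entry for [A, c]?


For [A, c]: 'c' ∈ FIRST(c)
Entry: A -> c


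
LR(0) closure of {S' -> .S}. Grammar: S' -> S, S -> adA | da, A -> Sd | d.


Start: S' -> .S
For each item with dot before a nonterminal B, add B -> .γ for every B-production
Closure: [S' -> .S, S -> .adA, S -> .da]


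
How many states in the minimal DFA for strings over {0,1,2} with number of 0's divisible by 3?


Track (count of 0) mod 3: states 0..2, accept at 0
Minimal DFA: 3 states


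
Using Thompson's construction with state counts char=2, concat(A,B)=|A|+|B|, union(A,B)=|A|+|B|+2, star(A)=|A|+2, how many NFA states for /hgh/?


Syntax tree has 3 char leaf(s), 0 union(s), 0 star(s)
chars contribute 3×2 = 6; each union adds +2; each star adds +2
Total: 6 + 0 + 0 = 6 states


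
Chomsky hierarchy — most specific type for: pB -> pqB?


LHS has context (more than one symbol) and |LHS| ≤ |RHS|
Classification: Type 1 (Context-Sensitive)


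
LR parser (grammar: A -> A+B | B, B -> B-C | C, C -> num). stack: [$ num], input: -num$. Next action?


'num' on top is the handle for C -> num
Action: reduce (C -> num)


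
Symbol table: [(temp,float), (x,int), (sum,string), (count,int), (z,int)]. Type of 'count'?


Lookup 'count' → type int


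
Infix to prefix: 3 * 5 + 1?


left-to-right (same/higher precedence on left): tree is (+ (* 3 5) 1)
Prefix: + * 3 5 1


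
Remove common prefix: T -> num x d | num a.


Common prefix: 'num'
Factored: T -> num T', T' -> x d | a


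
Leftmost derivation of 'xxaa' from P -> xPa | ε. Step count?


Derivation: P => xPa => xxPaa => xxaa
Steps: 3


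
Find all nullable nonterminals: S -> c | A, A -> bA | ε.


A nonterminal is nullable iff some alternative derives ε (directly, or every symbol in it is nullable)
Nullable: {A, S}


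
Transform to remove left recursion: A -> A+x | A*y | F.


Left-recursive alternatives: A+x, A*y; non-recursive: F
Introduce A': A -> FA', A' -> +xA' | *yA' | ε


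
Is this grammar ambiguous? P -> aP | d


right-linear, alternatives start with distinct terminals 'a' vs 'd': unique leftmost derivation
Unambiguous


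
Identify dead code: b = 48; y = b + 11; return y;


b is read by y's definition; y is returned
No dead code


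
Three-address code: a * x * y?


Break into single-operator statements:
t1 = a * x
t2 = t1 * y


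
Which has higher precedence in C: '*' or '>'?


'*' is multiplicative (level 10); '>' is relational (level 7)
Higher level binds tighter
'*' has higher precedence than '>'


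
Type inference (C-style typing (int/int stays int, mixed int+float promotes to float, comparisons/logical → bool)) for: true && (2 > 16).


Operand types: bool && bool
Rule: logical operators take bool operands and yield bool
Result type: bool


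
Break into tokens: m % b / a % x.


Scan left to right, longest-match per lexeme
Tokens: ID(m), OP(%), ID(b), OP(/), ID(a), OP(%), ID(x)


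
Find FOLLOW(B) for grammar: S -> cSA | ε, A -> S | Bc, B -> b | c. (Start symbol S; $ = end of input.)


$ ∈ FOLLOW(S). For each A -> αBβ: add FIRST(β)\{ε} to FOLLOW(B); if β nullable, add FOLLOW(A).
FOLLOW(B) = {c}


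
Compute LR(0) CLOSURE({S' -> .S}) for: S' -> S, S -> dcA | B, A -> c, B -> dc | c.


Start: S' -> .S
For each item with dot before a nonterminal B, add B -> .γ for every B-production
Closure: [S' -> .S, S -> .dcA, S -> .B, B -> .dc, B -> .c]


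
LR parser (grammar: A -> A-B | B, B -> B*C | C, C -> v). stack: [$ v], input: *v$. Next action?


'v' on top is the handle for C -> v
Action: reduce (C -> v)


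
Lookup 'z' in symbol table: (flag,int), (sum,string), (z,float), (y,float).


Lookup 'z' → type float


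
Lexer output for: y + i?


Scan left to right, longest-match per lexeme
Tokens: ID(y), OP(+), ID(i)


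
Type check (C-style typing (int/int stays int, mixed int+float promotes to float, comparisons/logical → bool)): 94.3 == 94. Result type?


Operand types: float == int
Rule: comparison yields bool
Result type: bool


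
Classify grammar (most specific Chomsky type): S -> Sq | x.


Left-linear: every RHS is a terminal or one nonterminal followed by a terminal
Classification: Type 3 (Regular)


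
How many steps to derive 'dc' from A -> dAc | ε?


Derivation: A => dAc => dc
Steps: 2


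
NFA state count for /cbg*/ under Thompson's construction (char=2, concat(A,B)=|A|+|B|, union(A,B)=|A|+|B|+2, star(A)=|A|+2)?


Syntax tree has 3 char leaf(s), 0 union(s), 1 star(s)
chars contribute 3×2 = 6; each union adds +2; each star adds +2
Total: 6 + 0 + 2 = 8 states


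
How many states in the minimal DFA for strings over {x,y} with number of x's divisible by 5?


Track (count of x) mod 5: states 0..4, accept at 0
Minimal DFA: 5 states


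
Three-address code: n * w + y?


Break into single-operator statements:
t1 = n * w
t2 = t1 + y


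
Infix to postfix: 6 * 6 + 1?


Left to right (same or higher precedence on left)
Postfix: 6 6 * 1 +


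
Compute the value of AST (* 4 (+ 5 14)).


Evaluate inner: (+ 5 14) = 19
Evaluate root: (* 4 19) = 76
Result: 76


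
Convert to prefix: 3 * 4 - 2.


left-to-right (same/higher precedence on left): tree is (- (* 3 4) 2)
Prefix: - * 3 4 2


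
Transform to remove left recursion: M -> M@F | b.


Left-recursive alternatives: M@F; non-recursive: b
Introduce M': M -> bM', M' -> @FM' | ε


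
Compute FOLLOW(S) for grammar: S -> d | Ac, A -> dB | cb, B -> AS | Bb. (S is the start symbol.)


$ ∈ FOLLOW(S). For each A -> αBβ: add FIRST(β)\{ε} to FOLLOW(B); if β nullable, add FOLLOW(A).
FOLLOW(S) = {$, b, c, d}


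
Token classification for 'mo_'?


Pattern: letter/underscore followed by alphanumerics, not a keyword
Type: IDENTIFIER


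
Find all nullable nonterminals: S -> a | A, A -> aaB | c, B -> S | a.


A nonterminal is nullable iff some alternative derives ε (directly, or every symbol in it is nullable)
Nullable: {}


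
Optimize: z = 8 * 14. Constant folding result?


8 * 14 = 112 at compile time
Optimized: z = 112


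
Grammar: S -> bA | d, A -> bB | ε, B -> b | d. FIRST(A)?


Per alternative of A: FIRST(bB) = {b}; FIRST(ε) = {ε}
FIRST(A) = {b, ε}


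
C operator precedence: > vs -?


'-' is additive (level 9); '>' is relational (level 7)
Higher level binds tighter
'-' has higher precedence than '>'


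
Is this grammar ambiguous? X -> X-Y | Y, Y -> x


precedence layered via separate nonterminal Y: deterministic
Unambiguous


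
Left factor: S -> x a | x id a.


Common prefix: 'x'
Factored: S -> x S', S' -> a | id a


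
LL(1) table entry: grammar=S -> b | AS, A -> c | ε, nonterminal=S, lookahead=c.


For [S, c]: 'c' ∈ FIRST(AS)
Entry: S -> AS


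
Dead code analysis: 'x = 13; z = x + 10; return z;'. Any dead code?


x is read by z's definition; z is returned
No dead code


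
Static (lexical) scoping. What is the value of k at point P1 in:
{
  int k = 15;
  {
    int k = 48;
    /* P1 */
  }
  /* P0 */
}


k declared in the same block as P1
k = 48


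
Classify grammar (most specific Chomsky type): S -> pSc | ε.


Single nonterminal LHS, but p^n c^n is not regular
Classification: Type 2 (Context-Free)


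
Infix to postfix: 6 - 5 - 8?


Left to right (same or higher precedence on left)
Postfix: 6 5 - 8 -


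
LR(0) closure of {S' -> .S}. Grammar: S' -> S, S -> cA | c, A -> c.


Start: S' -> .S
For each item with dot before a nonterminal B, add B -> .γ for every B-production
Closure: [S' -> .S, S -> .cA, S -> .c]


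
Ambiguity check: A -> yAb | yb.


balanced y^n…b^n: each string has a unique parse
Unambiguous


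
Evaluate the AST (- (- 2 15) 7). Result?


Evaluate inner: (- 2 15) = -13
Evaluate root: (- -13 7) = -20
Result: -20


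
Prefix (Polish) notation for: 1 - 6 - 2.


left-to-right (same/higher precedence on left): tree is (- (- 1 6) 2)
Prefix: - - 1 6 2


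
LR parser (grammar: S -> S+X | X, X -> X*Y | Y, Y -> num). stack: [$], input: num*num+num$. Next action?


no handle on stack; shift 'num'
Action: shift


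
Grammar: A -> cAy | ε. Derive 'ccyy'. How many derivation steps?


Derivation: A => cAy => ccAyy => ccyy
Steps: 3


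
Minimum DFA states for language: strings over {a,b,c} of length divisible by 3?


Track length mod 3: states 0..2, accept at 0
Minimal DFA: 3 states


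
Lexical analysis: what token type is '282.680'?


Pattern: digits with a decimal point
Type: FLOAT_LITERAL


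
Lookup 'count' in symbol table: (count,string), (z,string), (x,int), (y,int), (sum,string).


Lookup 'count' → type string


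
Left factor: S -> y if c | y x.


Common prefix: 'y'
Factored: S -> y S', S' -> if c | x


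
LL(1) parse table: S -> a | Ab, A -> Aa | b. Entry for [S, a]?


For [S, a]: 'a' ∈ FIRST(a)
Entry: S -> a


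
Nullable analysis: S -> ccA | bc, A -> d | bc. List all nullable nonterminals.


A nonterminal is nullable iff some alternative derives ε (directly, or every symbol in it is nullable)
Nullable: {}


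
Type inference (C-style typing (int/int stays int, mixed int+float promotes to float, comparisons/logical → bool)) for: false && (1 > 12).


Operand types: bool && bool
Rule: logical operators take bool operands and yield bool
Result type: bool


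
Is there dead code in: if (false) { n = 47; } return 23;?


condition is constant false, so the whole block is unreachable
Dead: 'if (false) { n = 47; }'


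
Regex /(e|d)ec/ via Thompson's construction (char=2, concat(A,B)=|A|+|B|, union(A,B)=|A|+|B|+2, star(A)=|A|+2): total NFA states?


Syntax tree has 4 char leaf(s), 1 union(s), 0 star(s)
chars contribute 4×2 = 8; each union adds +2; each star adds +2
Total: 8 + 2 + 0 = 10 states


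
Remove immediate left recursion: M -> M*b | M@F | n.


Left-recursive alternatives: M*b, M@F; non-recursive: n
Introduce M': M -> nM', M' -> *bM' | @FM' | ε


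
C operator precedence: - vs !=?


'-' is additive (level 9); '!=' is equality (level 6)
Higher level binds tighter
'-' has higher precedence than '!='


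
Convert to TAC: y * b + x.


Break into single-operator statements:
t1 = y * b
t2 = t1 + x


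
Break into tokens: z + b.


Scan left to right, longest-match per lexeme
Tokens: ID(z), OP(+), ID(b)


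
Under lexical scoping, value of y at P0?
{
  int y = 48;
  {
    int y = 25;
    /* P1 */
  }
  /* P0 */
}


y declared in the same block as P0
y = 48


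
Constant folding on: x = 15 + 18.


15 + 18 = 33 at compile time
Optimized: x = 33


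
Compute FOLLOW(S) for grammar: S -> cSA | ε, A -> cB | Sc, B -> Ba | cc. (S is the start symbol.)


$ ∈ FOLLOW(S). For each A -> αBβ: add FIRST(β)\{ε} to FOLLOW(B); if β nullable, add FOLLOW(A).
FOLLOW(S) = {$, c}


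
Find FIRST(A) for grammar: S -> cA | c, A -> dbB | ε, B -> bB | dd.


Per alternative of A: FIRST(dbB) = {d}; FIRST(ε) = {ε}
FIRST(A) = {d, ε}


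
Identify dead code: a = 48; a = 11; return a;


first assignment to a is overwritten before any read
Dead: 'a = 48'


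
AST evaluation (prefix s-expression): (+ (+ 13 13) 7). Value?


Evaluate inner: (+ 13 13) = 26
Evaluate root: (+ 26 7) = 33
Result: 33


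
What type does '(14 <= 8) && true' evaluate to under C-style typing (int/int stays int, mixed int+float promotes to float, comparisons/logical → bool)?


Operand types: bool && bool
Rule: logical operators take bool operands and yield bool
Result type: bool


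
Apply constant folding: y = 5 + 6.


5 + 6 = 11 at compile time
Optimized: y = 11


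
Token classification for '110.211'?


Pattern: digits with a decimal point
Type: FLOAT_LITERAL


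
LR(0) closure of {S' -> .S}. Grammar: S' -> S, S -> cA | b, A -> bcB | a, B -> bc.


Start: S' -> .S
For each item with dot before a nonterminal B, add B -> .γ for every B-production
Closure: [S' -> .S, S -> .cA, S -> .b]


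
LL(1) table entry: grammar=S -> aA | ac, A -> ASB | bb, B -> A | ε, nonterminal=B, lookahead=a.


For [B, a]: ε is nullable and 'a' ∈ FOLLOW(B)
Entry: B -> ε


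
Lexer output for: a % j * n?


Scan left to right, longest-match per lexeme
Tokens: ID(a), OP(%), ID(j), OP(*), ID(n)


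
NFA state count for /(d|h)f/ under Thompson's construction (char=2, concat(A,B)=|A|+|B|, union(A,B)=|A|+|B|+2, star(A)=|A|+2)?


Syntax tree has 3 char leaf(s), 1 union(s), 0 star(s)
chars contribute 3×2 = 6; each union adds +2; each star adds +2
Total: 6 + 2 + 0 = 8 states
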